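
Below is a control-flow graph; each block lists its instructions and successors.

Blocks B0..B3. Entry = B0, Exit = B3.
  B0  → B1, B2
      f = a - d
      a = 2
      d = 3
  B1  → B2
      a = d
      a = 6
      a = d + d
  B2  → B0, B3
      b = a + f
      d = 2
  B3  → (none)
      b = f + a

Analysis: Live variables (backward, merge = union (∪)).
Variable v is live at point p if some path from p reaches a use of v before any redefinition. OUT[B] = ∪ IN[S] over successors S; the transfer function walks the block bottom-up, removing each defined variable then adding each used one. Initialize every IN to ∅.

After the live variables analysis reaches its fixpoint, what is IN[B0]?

Fixpoint table:
  B0: | IN={a, d} | OUT={a, d, f}
  B1: | IN={d, f} | OUT={a, f}
  B2: | IN={a, f} | OUT={a, d, f}
  B3: | IN={a, f} | OUT={}

Merge at B0: OUT[B0] = IN[B1] ⊔ IN[B2] = {a, d, f}
Applying B0's transfer function to that OUT value gives IN[B0] (row B0 above).

Answer: {a, d}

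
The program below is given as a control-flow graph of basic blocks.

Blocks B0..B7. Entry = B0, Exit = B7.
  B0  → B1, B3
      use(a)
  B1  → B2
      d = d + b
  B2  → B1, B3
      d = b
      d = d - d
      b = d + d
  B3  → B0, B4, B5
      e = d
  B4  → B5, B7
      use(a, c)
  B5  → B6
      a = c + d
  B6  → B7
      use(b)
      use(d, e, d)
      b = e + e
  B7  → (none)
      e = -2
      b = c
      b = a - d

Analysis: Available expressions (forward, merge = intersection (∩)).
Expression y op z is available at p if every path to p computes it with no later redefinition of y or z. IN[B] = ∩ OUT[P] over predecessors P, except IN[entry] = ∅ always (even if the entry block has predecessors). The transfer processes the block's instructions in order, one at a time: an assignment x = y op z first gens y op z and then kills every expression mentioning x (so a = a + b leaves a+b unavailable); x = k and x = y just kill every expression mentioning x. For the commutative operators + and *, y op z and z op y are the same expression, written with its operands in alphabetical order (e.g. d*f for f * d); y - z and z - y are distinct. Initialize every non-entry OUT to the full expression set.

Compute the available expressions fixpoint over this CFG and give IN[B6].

Answer: {c+d}

Trace:
Converged values:
  B0:  IN={}  OUT={}
  B1:  IN={}  OUT={}
  B2:  IN={}  OUT={d+d}
  B3:  IN={}  OUT={}
  B4:  IN={}  OUT={}
  B5:  IN={}  OUT={c+d}
  B6:  IN={c+d}  OUT={c+d, e+e}
  B7:  IN={}  OUT={a-d}

Merge at B6: IN[B6] = OUT[B5] = {c+d}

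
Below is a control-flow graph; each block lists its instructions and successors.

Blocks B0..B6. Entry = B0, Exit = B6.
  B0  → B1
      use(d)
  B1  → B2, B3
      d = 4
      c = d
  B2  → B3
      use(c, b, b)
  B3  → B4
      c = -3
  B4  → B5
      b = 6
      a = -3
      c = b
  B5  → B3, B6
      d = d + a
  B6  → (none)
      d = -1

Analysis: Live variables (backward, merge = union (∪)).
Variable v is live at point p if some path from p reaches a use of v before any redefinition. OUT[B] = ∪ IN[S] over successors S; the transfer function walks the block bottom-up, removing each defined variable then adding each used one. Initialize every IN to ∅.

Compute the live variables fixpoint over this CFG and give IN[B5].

Fixpoint table:
  B0: | IN={b, d} | OUT={b}
  B1: | IN={b} | OUT={b, c, d}
  B2: | IN={b, c, d} | OUT={d}
  B3: | IN={d} | OUT={d}
  B4: | IN={d} | OUT={a, d}
  B5: | IN={a, d} | OUT={d}
  B6: | IN={} | OUT={}

Merge at B5: OUT[B5] = IN[B3] ⊔ IN[B6] = {d}
Applying B5's transfer function to that OUT value gives IN[B5] (row B5 above).

Answer: {a, d}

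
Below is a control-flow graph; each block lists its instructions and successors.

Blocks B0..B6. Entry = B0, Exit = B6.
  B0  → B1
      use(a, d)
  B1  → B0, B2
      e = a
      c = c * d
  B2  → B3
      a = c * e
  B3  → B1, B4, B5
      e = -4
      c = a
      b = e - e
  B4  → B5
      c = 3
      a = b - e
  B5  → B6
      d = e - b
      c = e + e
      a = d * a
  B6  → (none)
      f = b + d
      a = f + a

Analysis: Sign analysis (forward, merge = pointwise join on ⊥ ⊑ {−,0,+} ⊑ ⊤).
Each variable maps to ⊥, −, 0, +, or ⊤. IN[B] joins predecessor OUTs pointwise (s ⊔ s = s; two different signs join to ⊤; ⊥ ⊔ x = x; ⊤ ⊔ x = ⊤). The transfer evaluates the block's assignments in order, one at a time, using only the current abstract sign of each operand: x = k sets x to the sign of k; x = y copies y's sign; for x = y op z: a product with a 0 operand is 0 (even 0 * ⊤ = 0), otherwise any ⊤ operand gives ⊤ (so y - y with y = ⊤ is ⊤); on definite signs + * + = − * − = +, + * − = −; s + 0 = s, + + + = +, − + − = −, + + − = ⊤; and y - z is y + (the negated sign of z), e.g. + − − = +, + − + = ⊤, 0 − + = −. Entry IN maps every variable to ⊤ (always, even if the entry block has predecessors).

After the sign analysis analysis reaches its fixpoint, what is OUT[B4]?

Answer: {a: ⊤, b: ⊤, c: +, d: ⊤, e: -, f: ⊤}

Derivation:
Converged values:
  B0: | IN=(all ⊤) | OUT=(all ⊤)
  B1: | IN=(all ⊤) | OUT=(all ⊤)
  B2: | IN=(all ⊤) | OUT=(all ⊤)
  B3: | IN=(all ⊤) | OUT={e:-; rest ⊤}
  B4: | IN={e:-; rest ⊤} | OUT={c:+, e:-; rest ⊤}
  B5: | IN={e:-; rest ⊤} | OUT={c:-, e:-; rest ⊤}
  B6: | IN={c:-, e:-; rest ⊤} | OUT={c:-, e:-; rest ⊤}

Merge at B4: IN[B4] = OUT[B3] = {a: ⊤, b: ⊤, c: ⊤, d: ⊤, e: -, f: ⊤}
Applying B4's transfer function to that IN value gives OUT[B4] (row B4 above).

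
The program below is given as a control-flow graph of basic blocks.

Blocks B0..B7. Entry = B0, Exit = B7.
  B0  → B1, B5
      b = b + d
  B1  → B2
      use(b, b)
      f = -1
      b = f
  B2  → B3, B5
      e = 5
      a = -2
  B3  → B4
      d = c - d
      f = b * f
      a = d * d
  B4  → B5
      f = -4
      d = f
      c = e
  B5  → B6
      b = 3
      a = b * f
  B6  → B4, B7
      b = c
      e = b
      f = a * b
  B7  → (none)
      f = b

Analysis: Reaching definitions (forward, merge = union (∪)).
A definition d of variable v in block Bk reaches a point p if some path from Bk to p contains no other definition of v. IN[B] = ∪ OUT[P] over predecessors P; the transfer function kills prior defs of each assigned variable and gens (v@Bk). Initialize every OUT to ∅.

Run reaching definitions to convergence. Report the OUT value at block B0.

Converged values:
  B0: | IN={} | OUT={b@B0}
  B1: | IN={b@B0} | OUT={b@B1, f@B1}
  B2: | IN={b@B1, f@B1} | OUT={a@B2, b@B1, e@B2, f@B1}
  B3: | IN={a@B2, b@B1, e@B2, f@B1} | OUT={a@B3, b@B1, d@B3, e@B2, f@B3}
  B4: | IN={a@B3, a@B5, b@B1, b@B6, c@B4, d@B3, d@B4, e@B2, e@B6, f@B3, f@B6} | OUT={a@B3, a@B5, b@B1, b@B6, c@B4, d@B4, e@B2, e@B6, f@B4}
  B5: | IN={a@B2, a@B3, a@B5, b@B0, b@B1, b@B6, c@B4, d@B4, e@B2, e@B6, f@B1, f@B4} | OUT={a@B5, b@B5, c@B4, d@B4, e@B2, e@B6, f@B1, f@B4}
  B6: | IN={a@B5, b@B5, c@B4, d@B4, e@B2, e@B6, f@B1, f@B4} | OUT={a@B5, b@B6, c@B4, d@B4, e@B6, f@B6}
  B7: | IN={a@B5, b@B6, c@B4, d@B4, e@B6, f@B6} | OUT={a@B5, b@B6, c@B4, d@B4, e@B6, f@B7}

B0 is the boundary node: IN[B0] = {}
Applying B0's transfer function to that IN value gives OUT[B0] (row B0 above).

Answer: {b@B0}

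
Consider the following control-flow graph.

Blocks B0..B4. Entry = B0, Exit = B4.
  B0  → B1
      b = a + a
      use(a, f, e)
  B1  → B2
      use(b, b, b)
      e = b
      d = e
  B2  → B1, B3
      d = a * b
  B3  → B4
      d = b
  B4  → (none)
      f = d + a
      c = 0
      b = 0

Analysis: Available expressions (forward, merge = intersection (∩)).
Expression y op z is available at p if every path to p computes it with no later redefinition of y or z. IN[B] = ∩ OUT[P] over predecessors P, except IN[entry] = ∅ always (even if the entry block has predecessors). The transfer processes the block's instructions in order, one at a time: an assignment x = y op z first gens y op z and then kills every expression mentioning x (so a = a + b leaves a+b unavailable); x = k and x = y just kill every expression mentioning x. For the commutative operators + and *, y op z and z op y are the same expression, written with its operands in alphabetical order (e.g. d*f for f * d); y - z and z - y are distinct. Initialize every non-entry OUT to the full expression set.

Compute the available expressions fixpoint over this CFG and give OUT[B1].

Converged values:
  B0: | IN={} | OUT={a+a}
  B1: | IN={a+a} | OUT={a+a}
  B2: | IN={a+a} | OUT={a*b, a+a}
  B3: | IN={a*b, a+a} | OUT={a*b, a+a}
  B4: | IN={a*b, a+a} | OUT={a+a, a+d}

Merge at B1: IN[B1] = OUT[B0] ∩ OUT[B2] = {a+a}
Applying B1's transfer function to that IN value gives OUT[B1] (row B1 above).

Answer: {a+a}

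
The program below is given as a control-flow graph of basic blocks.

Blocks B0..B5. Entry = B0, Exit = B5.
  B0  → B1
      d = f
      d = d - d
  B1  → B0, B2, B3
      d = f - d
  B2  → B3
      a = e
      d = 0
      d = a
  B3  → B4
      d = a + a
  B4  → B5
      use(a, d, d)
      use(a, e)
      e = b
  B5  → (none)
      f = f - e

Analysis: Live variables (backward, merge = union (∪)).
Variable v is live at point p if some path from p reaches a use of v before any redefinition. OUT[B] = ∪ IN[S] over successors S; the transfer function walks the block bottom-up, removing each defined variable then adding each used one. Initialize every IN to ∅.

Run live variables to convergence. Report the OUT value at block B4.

Answer: {e, f}

Working:
Converged values:
  B0:   IN={a, b, e, f}   OUT={a, b, d, e, f}
  B1:   IN={a, b, d, e, f}   OUT={a, b, e, f}
  B2:   IN={b, e, f}   OUT={a, b, e, f}
  B3:   IN={a, b, e, f}   OUT={a, b, d, e, f}
  B4:   IN={a, b, d, e, f}   OUT={e, f}
  B5:   IN={e, f}   OUT={}

Merge at B4: OUT[B4] = IN[B5] = {e, f}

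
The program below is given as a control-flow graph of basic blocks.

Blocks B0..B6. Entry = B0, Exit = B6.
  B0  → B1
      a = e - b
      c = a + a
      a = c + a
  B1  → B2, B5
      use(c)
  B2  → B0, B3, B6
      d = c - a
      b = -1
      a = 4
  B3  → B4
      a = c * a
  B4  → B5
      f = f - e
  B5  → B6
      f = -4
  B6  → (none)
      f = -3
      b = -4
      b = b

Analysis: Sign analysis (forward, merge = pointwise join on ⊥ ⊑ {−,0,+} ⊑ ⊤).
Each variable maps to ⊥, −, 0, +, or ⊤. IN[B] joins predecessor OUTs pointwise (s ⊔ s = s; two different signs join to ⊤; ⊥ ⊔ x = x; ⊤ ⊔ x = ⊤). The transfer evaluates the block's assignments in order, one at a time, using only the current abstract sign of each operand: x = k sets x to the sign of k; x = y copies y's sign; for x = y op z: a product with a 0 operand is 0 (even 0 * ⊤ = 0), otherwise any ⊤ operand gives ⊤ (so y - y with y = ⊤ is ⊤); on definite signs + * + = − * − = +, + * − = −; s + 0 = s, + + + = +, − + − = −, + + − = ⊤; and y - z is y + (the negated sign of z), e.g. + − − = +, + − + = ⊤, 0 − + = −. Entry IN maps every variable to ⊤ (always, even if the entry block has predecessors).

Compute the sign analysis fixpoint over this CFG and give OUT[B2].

Per-block solution:
  B0: | IN=(all ⊤) | OUT=(all ⊤)
  B1: | IN=(all ⊤) | OUT=(all ⊤)
  B2: | IN=(all ⊤) | OUT={a:+, b:-; rest ⊤}
  B3: | IN={a:+, b:-; rest ⊤} | OUT={b:-; rest ⊤}
  B4: | IN={b:-; rest ⊤} | OUT={b:-; rest ⊤}
  B5: | IN=(all ⊤) | OUT={f:-; rest ⊤}
  B6: | IN=(all ⊤) | OUT={b:-, f:-; rest ⊤}

Merge at B2: IN[B2] = OUT[B1] = {a: ⊤, b: ⊤, c: ⊤, d: ⊤, e: ⊤, f: ⊤}
Applying B2's transfer function to that IN value gives OUT[B2] (row B2 above).

Answer: {a: +, b: -, c: ⊤, d: ⊤, e: ⊤, f: ⊤}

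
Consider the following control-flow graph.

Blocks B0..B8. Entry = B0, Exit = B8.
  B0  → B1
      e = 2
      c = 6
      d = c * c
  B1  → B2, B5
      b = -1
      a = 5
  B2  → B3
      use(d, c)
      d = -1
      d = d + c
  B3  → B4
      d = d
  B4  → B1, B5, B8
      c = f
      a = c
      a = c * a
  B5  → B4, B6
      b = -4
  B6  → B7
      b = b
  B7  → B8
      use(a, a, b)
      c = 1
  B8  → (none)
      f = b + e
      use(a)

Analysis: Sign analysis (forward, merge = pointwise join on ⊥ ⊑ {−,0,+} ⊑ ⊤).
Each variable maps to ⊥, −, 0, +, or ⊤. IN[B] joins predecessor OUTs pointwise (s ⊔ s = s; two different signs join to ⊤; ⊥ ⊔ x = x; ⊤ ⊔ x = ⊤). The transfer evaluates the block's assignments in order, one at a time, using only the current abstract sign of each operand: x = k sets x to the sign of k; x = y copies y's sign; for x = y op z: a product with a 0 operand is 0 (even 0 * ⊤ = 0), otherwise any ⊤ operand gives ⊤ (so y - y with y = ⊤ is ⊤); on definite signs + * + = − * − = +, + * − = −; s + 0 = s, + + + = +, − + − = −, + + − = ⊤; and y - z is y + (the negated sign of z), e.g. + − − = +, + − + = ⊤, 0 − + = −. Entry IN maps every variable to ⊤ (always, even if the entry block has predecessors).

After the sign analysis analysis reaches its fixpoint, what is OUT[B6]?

Converged values:
  B0:   IN=(all ⊤)   OUT={c:+, d:+, e:+; rest ⊤}
  B1:   IN={e:+; rest ⊤}   OUT={a:+, b:-, e:+; rest ⊤}
  B2:   IN={a:+, b:-, e:+; rest ⊤}   OUT={a:+, b:-, e:+; rest ⊤}
  B3:   IN={a:+, b:-, e:+; rest ⊤}   OUT={a:+, b:-, e:+; rest ⊤}
  B4:   IN={b:-, e:+; rest ⊤}   OUT={b:-, e:+; rest ⊤}
  B5:   IN={b:-, e:+; rest ⊤}   OUT={b:-, e:+; rest ⊤}
  B6:   IN={b:-, e:+; rest ⊤}   OUT={b:-, e:+; rest ⊤}
  B7:   IN={b:-, e:+; rest ⊤}   OUT={b:-, c:+, e:+; rest ⊤}
  B8:   IN={b:-, e:+; rest ⊤}   OUT={b:-, e:+; rest ⊤}

Merge at B6: IN[B6] = OUT[B5] = {a: ⊤, b: -, c: ⊤, d: ⊤, e: +, f: ⊤}
Applying B6's transfer function to that IN value gives OUT[B6] (row B6 above).

Answer: {a: ⊤, b: -, c: ⊤, d: ⊤, e: +, f: ⊤}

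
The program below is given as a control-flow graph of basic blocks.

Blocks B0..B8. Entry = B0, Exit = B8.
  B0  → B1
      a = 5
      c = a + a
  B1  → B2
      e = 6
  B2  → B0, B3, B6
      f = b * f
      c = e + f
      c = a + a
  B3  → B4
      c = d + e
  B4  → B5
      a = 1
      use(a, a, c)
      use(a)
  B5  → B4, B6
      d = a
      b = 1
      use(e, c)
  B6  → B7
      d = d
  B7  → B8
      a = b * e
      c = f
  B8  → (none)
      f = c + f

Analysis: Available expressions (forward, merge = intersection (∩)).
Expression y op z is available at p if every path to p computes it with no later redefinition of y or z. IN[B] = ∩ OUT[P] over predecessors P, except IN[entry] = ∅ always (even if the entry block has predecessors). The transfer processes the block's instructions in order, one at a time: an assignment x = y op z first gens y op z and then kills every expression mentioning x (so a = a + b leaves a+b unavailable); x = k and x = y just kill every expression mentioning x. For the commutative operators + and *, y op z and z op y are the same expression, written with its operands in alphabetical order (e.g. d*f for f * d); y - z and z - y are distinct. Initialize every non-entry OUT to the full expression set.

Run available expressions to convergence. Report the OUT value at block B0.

Converged values:
  B0: | IN={} | OUT={a+a}
  B1: | IN={a+a} | OUT={a+a}
  B2: | IN={a+a} | OUT={a+a, e+f}
  B3: | IN={a+a, e+f} | OUT={a+a, d+e, e+f}
  B4: | IN={e+f} | OUT={e+f}
  B5: | IN={e+f} | OUT={e+f}
  B6: | IN={e+f} | OUT={e+f}
  B7: | IN={e+f} | OUT={b*e, e+f}
  B8: | IN={b*e, e+f} | OUT={b*e}

Merge at B0 (entry node, so the boundary value {} is joined with the incoming edge(s)): IN[B0] = {} ∩ OUT[B2] = {}
Applying B0's transfer function to that IN value gives OUT[B0] (row B0 above).

Answer: {a+a}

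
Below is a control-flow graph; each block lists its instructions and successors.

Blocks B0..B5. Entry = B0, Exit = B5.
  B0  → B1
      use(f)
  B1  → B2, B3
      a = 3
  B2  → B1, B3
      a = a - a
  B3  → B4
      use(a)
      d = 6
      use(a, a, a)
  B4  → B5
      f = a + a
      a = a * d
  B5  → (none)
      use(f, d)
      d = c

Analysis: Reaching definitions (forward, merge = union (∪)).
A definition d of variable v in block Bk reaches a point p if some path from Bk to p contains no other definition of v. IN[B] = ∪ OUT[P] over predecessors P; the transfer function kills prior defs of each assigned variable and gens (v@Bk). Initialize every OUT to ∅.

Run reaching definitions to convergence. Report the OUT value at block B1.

Converged values:
  B0: | IN={} | OUT={}
  B1: | IN={a@B2} | OUT={a@B1}
  B2: | IN={a@B1} | OUT={a@B2}
  B3: | IN={a@B1, a@B2} | OUT={a@B1, a@B2, d@B3}
  B4: | IN={a@B1, a@B2, d@B3} | OUT={a@B4, d@B3, f@B4}
  B5: | IN={a@B4, d@B3, f@B4} | OUT={a@B4, d@B5, f@B4}

Merge at B1: IN[B1] = OUT[B0] ⊔ OUT[B2] = {a@B2}
Applying B1's transfer function to that IN value gives OUT[B1] (row B1 above).

Answer: {a@B1}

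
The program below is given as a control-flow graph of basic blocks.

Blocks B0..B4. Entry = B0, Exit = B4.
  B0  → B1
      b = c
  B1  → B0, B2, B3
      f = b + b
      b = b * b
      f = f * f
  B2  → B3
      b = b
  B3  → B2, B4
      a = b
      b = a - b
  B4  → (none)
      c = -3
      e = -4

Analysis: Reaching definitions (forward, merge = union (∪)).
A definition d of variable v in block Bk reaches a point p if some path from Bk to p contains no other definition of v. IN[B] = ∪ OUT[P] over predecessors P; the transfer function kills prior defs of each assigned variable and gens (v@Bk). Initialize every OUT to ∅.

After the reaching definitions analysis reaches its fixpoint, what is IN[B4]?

Answer: {a@B3, b@B3, f@B1}

Derivation:
Fixpoint table:
  B0: | IN={b@B1, f@B1} | OUT={b@B0, f@B1}
  B1: | IN={b@B0, f@B1} | OUT={b@B1, f@B1}
  B2: | IN={a@B3, b@B1, b@B3, f@B1} | OUT={a@B3, b@B2, f@B1}
  B3: | IN={a@B3, b@B1, b@B2, f@B1} | OUT={a@B3, b@B3, f@B1}
  B4: | IN={a@B3, b@B3, f@B1} | OUT={a@B3, b@B3, c@B4, e@B4, f@B1}

Merge at B4: IN[B4] = OUT[B3] = {a@B3, b@B3, f@B1}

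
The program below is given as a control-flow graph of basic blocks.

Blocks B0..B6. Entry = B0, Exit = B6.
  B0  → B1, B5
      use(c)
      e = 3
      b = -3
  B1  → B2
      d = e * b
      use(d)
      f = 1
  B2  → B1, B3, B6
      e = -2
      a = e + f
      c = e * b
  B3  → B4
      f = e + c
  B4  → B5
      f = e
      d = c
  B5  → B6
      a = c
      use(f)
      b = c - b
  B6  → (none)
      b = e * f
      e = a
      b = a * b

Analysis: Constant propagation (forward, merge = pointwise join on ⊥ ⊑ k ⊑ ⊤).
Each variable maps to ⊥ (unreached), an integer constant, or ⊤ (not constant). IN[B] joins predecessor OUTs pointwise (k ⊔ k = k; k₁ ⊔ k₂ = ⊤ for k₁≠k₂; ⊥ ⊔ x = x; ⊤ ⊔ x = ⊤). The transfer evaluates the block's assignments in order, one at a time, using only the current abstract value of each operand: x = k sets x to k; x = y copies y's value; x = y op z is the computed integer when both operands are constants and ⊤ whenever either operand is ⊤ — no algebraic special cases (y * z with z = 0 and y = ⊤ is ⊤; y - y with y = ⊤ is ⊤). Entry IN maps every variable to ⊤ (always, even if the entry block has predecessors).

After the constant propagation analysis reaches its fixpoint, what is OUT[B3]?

Fixpoint table:
  B0:  IN=(all ⊤)  OUT={b:-3, e:3; rest ⊤}
  B1:  IN={b:-3; rest ⊤}  OUT={b:-3, f:1; rest ⊤}
  B2:  IN={b:-3, f:1; rest ⊤}  OUT={a:-1, b:-3, c:6, e:-2, f:1; rest ⊤}
  B3:  IN={a:-1, b:-3, c:6, e:-2, f:1; rest ⊤}  OUT={a:-1, b:-3, c:6, e:-2, f:4; rest ⊤}
  B4:  IN={a:-1, b:-3, c:6, e:-2, f:4; rest ⊤}  OUT={a:-1, b:-3, c:6, d:6, e:-2, f:-2; rest ⊤}
  B5:  IN={b:-3; rest ⊤}  OUT=(all ⊤)
  B6:  IN=(all ⊤)  OUT=(all ⊤)

Merge at B3: IN[B3] = OUT[B2] = {a: -1, b: -3, c: 6, d: ⊤, e: -2, f: 1}
Applying B3's transfer function to that IN value gives OUT[B3] (row B3 above).

Answer: {a: -1, b: -3, c: 6, d: ⊤, e: -2, f: 4}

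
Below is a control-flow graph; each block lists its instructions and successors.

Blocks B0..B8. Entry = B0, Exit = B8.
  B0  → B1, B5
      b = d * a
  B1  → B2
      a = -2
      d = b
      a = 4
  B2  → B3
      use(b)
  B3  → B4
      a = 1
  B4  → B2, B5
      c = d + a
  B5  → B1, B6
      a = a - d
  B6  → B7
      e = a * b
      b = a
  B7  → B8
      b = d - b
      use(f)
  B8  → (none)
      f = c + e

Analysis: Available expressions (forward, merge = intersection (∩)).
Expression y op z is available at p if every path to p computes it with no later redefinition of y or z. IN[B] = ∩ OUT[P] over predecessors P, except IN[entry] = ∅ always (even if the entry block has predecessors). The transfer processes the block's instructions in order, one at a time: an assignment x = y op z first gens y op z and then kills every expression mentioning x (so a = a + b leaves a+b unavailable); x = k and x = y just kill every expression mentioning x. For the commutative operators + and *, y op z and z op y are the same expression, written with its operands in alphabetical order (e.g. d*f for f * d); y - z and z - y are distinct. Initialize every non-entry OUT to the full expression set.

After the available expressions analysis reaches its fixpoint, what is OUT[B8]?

Fixpoint table:
  B0:  IN={}  OUT={a*d}
  B1:  IN={}  OUT={}
  B2:  IN={}  OUT={}
  B3:  IN={}  OUT={}
  B4:  IN={}  OUT={a+d}
  B5:  IN={}  OUT={}
  B6:  IN={}  OUT={}
  B7:  IN={}  OUT={}
  B8:  IN={}  OUT={c+e}

Merge at B8: IN[B8] = OUT[B7] = {}
Applying B8's transfer function to that IN value gives OUT[B8] (row B8 above).

Answer: {c+e}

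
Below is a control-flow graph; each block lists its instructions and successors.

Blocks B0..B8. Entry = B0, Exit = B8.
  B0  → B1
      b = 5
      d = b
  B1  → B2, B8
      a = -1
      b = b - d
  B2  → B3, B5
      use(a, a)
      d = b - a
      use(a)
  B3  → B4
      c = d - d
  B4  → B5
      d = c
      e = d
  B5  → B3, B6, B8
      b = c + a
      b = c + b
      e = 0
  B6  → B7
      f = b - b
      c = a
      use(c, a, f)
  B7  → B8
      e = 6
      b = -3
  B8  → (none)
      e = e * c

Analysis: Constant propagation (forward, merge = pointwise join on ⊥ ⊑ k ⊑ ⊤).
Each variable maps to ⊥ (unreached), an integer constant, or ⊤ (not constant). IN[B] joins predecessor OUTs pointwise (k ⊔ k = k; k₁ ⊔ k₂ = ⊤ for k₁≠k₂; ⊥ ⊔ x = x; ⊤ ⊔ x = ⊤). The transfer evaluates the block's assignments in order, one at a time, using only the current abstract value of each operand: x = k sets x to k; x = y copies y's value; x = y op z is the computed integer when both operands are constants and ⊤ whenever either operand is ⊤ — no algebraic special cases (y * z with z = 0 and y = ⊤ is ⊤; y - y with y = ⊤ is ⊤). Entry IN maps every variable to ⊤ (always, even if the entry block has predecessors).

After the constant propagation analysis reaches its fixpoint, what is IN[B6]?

Answer: {a: -1, b: ⊤, c: ⊤, d: ⊤, e: 0, f: ⊤}

Working:
Per-block solution:
  B0:   IN=(all ⊤)   OUT={b:5, d:5; rest ⊤}
  B1:   IN={b:5, d:5; rest ⊤}   OUT={a:-1, b:0, d:5; rest ⊤}
  B2:   IN={a:-1, b:0, d:5; rest ⊤}   OUT={a:-1, b:0, d:1; rest ⊤}
  B3:   IN={a:-1; rest ⊤}   OUT={a:-1; rest ⊤}
  B4:   IN={a:-1; rest ⊤}   OUT={a:-1; rest ⊤}
  B5:   IN={a:-1; rest ⊤}   OUT={a:-1, e:0; rest ⊤}
  B6:   IN={a:-1, e:0; rest ⊤}   OUT={a:-1, c:-1, e:0; rest ⊤}
  B7:   IN={a:-1, c:-1, e:0; rest ⊤}   OUT={a:-1, b:-3, c:-1, e:6; rest ⊤}
  B8:   IN={a:-1; rest ⊤}   OUT={a:-1; rest ⊤}

Merge at B6: IN[B6] = OUT[B5] = {a: -1, b: ⊤, c: ⊤, d: ⊤, e: 0, f: ⊤}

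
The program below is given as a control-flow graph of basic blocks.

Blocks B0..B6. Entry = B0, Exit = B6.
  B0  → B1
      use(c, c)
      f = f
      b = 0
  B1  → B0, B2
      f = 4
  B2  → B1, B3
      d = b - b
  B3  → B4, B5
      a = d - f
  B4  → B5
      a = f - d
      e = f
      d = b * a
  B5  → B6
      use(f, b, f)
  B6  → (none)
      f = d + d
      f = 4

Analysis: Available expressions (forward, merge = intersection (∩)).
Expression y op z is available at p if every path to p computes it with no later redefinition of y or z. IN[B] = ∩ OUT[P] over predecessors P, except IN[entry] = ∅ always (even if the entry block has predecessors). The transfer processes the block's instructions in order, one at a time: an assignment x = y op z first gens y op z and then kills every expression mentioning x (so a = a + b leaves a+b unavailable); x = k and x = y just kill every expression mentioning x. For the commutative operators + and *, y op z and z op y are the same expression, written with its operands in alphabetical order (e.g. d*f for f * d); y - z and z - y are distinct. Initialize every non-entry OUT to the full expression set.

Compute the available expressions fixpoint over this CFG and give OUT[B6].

Per-block solution:
  B0:   IN={}   OUT={}
  B1:   IN={}   OUT={}
  B2:   IN={}   OUT={b-b}
  B3:   IN={b-b}   OUT={b-b, d-f}
  B4:   IN={b-b, d-f}   OUT={a*b, b-b}
  B5:   IN={b-b}   OUT={b-b}
  B6:   IN={b-b}   OUT={b-b, d+d}

Merge at B6: IN[B6] = OUT[B5] = {b-b}
Applying B6's transfer function to that IN value gives OUT[B6] (row B6 above).

Answer: {b-b, d+d}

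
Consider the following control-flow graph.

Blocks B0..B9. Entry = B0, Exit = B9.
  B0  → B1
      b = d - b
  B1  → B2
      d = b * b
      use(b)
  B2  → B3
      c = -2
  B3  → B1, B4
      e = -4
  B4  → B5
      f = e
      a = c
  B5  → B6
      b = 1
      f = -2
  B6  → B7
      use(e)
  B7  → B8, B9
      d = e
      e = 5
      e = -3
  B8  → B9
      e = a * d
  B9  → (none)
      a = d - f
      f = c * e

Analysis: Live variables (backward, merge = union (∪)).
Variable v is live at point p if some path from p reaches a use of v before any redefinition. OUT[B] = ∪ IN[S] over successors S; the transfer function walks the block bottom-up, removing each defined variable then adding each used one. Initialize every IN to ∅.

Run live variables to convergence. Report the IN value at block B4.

Converged values:
  B0:  IN={b, d}  OUT={b}
  B1:  IN={b}  OUT={b}
  B2:  IN={b}  OUT={b, c}
  B3:  IN={b, c}  OUT={b, c, e}
  B4:  IN={c, e}  OUT={a, c, e}
  B5:  IN={a, c, e}  OUT={a, c, e, f}
  B6:  IN={a, c, e, f}  OUT={a, c, e, f}
  B7:  IN={a, c, e, f}  OUT={a, c, d, e, f}
  B8:  IN={a, c, d, f}  OUT={c, d, e, f}
  B9:  IN={c, d, e, f}  OUT={}

Merge at B4: OUT[B4] = IN[B5] = {a, c, e}
Applying B4's transfer function to that OUT value gives IN[B4] (row B4 above).

Answer: {c, e}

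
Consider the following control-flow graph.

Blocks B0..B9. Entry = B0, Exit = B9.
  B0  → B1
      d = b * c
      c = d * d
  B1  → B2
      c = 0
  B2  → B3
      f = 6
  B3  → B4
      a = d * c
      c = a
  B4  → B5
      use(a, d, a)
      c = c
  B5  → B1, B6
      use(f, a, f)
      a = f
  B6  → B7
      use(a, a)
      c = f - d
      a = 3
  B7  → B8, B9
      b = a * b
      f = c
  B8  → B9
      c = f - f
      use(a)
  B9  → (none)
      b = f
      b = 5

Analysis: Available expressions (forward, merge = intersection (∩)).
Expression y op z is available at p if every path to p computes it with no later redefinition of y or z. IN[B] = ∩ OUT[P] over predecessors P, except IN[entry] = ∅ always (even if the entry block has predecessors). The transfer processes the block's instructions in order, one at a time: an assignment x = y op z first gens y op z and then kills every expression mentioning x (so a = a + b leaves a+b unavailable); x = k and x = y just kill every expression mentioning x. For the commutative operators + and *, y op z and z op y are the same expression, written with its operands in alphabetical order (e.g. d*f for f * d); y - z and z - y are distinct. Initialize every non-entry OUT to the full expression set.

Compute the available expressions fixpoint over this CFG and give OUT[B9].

Fixpoint table:
  B0: | IN={} | OUT={d*d}
  B1: | IN={d*d} | OUT={d*d}
  B2: | IN={d*d} | OUT={d*d}
  B3: | IN={d*d} | OUT={d*d}
  B4: | IN={d*d} | OUT={d*d}
  B5: | IN={d*d} | OUT={d*d}
  B6: | IN={d*d} | OUT={d*d, f-d}
  B7: | IN={d*d, f-d} | OUT={d*d}
  B8: | IN={d*d} | OUT={d*d, f-f}
  B9: | IN={d*d} | OUT={d*d}

Merge at B9: IN[B9] = OUT[B7] ∩ OUT[B8] = {d*d}
Applying B9's transfer function to that IN value gives OUT[B9] (row B9 above).

Answer: {d*d}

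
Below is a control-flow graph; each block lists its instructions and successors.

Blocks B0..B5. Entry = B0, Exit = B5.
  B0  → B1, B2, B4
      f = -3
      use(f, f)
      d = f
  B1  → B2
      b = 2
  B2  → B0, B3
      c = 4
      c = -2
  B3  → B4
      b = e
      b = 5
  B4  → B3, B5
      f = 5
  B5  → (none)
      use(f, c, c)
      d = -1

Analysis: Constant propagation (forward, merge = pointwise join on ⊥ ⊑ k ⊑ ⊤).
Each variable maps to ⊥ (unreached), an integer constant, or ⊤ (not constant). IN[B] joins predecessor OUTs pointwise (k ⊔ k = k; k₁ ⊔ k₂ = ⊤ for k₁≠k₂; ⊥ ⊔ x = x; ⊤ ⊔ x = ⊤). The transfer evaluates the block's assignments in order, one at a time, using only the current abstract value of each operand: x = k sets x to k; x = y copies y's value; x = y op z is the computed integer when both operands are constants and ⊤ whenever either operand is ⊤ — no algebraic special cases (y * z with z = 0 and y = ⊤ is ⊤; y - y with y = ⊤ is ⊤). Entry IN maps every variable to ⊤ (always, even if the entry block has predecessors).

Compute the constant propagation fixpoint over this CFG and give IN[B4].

Fixpoint table:
  B0: | IN=(all ⊤) | OUT={d:-3, f:-3; rest ⊤}
  B1: | IN={d:-3, f:-3; rest ⊤} | OUT={b:2, d:-3, f:-3; rest ⊤}
  B2: | IN={d:-3, f:-3; rest ⊤} | OUT={c:-2, d:-3, f:-3; rest ⊤}
  B3: | IN={d:-3; rest ⊤} | OUT={b:5, d:-3; rest ⊤}
  B4: | IN={d:-3; rest ⊤} | OUT={d:-3, f:5; rest ⊤}
  B5: | IN={d:-3, f:5; rest ⊤} | OUT={d:-1, f:5; rest ⊤}

Merge at B4: IN[B4] = OUT[B0] ⊔ OUT[B3] = {a: ⊤, b: ⊤, c: ⊤, d: -3, e: ⊤, f: ⊤}

Answer: {a: ⊤, b: ⊤, c: ⊤, d: -3, e: ⊤, f: ⊤}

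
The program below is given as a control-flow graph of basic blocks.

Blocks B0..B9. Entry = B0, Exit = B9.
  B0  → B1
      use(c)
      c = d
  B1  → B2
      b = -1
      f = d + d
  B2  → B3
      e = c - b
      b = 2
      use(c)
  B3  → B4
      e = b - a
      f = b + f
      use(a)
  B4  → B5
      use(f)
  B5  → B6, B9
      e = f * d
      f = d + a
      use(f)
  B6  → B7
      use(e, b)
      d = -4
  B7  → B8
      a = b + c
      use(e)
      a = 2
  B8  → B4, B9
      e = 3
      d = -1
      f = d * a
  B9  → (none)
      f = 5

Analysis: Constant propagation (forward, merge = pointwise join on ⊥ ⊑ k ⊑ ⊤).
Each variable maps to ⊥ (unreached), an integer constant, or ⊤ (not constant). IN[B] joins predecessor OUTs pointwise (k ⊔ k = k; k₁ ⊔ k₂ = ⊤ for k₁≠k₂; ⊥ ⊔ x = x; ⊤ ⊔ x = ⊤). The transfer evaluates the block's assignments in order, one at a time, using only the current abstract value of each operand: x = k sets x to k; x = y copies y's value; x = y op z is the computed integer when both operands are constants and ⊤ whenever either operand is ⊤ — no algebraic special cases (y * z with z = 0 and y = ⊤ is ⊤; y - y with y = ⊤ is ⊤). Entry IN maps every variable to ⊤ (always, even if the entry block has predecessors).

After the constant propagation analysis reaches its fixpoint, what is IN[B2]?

Answer: {a: ⊤, b: -1, c: ⊤, d: ⊤, e: ⊤, f: ⊤}

Derivation:
Per-block solution:
  B0: | IN=(all ⊤) | OUT=(all ⊤)
  B1: | IN=(all ⊤) | OUT={b:-1; rest ⊤}
  B2: | IN={b:-1; rest ⊤} | OUT={b:2; rest ⊤}
  B3: | IN={b:2; rest ⊤} | OUT={b:2; rest ⊤}
  B4: | IN={b:2; rest ⊤} | OUT={b:2; rest ⊤}
  B5: | IN={b:2; rest ⊤} | OUT={b:2; rest ⊤}
  B6: | IN={b:2; rest ⊤} | OUT={b:2, d:-4; rest ⊤}
  B7: | IN={b:2, d:-4; rest ⊤} | OUT={a:2, b:2, d:-4; rest ⊤}
  B8: | IN={a:2, b:2, d:-4; rest ⊤} | OUT={a:2, b:2, d:-1, e:3, f:-2; rest ⊤}
  B9: | IN={b:2; rest ⊤} | OUT={b:2, f:5; rest ⊤}

Merge at B2: IN[B2] = OUT[B1] = {a: ⊤, b: -1, c: ⊤, d: ⊤, e: ⊤, f: ⊤}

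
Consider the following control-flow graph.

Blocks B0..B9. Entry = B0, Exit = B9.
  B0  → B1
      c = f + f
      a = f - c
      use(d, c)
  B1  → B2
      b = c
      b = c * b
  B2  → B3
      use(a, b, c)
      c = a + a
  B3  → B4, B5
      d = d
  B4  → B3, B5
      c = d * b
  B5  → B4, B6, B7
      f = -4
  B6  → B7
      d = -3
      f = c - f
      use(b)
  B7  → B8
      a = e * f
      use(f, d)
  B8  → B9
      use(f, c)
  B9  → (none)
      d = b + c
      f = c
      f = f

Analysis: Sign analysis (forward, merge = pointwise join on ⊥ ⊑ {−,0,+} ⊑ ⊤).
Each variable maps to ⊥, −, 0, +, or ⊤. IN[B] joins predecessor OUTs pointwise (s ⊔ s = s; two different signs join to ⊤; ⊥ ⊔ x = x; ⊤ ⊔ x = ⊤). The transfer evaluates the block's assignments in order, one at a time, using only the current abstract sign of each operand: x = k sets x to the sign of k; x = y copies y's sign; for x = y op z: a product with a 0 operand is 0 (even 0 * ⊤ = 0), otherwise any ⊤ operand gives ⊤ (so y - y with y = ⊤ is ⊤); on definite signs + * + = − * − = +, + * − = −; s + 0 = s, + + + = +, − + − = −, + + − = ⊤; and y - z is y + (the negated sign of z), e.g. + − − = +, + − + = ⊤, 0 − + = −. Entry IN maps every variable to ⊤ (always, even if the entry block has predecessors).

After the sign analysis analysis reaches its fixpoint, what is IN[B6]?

Per-block solution:
  B0: | IN=(all ⊤) | OUT=(all ⊤)
  B1: | IN=(all ⊤) | OUT=(all ⊤)
  B2: | IN=(all ⊤) | OUT=(all ⊤)
  B3: | IN=(all ⊤) | OUT=(all ⊤)
  B4: | IN=(all ⊤) | OUT=(all ⊤)
  B5: | IN=(all ⊤) | OUT={f:-; rest ⊤}
  B6: | IN={f:-; rest ⊤} | OUT={d:-; rest ⊤}
  B7: | IN=(all ⊤) | OUT=(all ⊤)
  B8: | IN=(all ⊤) | OUT=(all ⊤)
  B9: | IN=(all ⊤) | OUT=(all ⊤)

Merge at B6: IN[B6] = OUT[B5] = {a: ⊤, b: ⊤, c: ⊤, d: ⊤, e: ⊤, f: -}

Answer: {a: ⊤, b: ⊤, c: ⊤, d: ⊤, e: ⊤, f: -}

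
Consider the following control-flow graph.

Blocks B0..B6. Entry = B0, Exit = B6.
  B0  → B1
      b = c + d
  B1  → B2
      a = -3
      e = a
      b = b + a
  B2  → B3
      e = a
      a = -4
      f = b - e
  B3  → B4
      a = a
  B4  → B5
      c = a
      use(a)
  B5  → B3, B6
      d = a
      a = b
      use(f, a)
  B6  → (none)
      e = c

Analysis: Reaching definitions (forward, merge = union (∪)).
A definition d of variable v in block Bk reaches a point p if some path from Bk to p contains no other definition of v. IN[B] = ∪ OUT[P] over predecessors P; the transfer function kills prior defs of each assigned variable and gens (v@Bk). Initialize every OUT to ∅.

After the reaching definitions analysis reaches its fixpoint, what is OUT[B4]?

Per-block solution:
  B0:  IN={}  OUT={b@B0}
  B1:  IN={b@B0}  OUT={a@B1, b@B1, e@B1}
  B2:  IN={a@B1, b@B1, e@B1}  OUT={a@B2, b@B1, e@B2, f@B2}
  B3:  IN={a@B2, a@B5, b@B1, c@B4, d@B5, e@B2, f@B2}  OUT={a@B3, b@B1, c@B4, d@B5, e@B2, f@B2}
  B4:  IN={a@B3, b@B1, c@B4, d@B5, e@B2, f@B2}  OUT={a@B3, b@B1, c@B4, d@B5, e@B2, f@B2}
  B5:  IN={a@B3, b@B1, c@B4, d@B5, e@B2, f@B2}  OUT={a@B5, b@B1, c@B4, d@B5, e@B2, f@B2}
  B6:  IN={a@B5, b@B1, c@B4, d@B5, e@B2, f@B2}  OUT={a@B5, b@B1, c@B4, d@B5, e@B6, f@B2}

Merge at B4: IN[B4] = OUT[B3] = {a@B3, b@B1, c@B4, d@B5, e@B2, f@B2}
Applying B4's transfer function to that IN value gives OUT[B4] (row B4 above).

Answer: {a@B3, b@B1, c@B4, d@B5, e@B2, f@B2}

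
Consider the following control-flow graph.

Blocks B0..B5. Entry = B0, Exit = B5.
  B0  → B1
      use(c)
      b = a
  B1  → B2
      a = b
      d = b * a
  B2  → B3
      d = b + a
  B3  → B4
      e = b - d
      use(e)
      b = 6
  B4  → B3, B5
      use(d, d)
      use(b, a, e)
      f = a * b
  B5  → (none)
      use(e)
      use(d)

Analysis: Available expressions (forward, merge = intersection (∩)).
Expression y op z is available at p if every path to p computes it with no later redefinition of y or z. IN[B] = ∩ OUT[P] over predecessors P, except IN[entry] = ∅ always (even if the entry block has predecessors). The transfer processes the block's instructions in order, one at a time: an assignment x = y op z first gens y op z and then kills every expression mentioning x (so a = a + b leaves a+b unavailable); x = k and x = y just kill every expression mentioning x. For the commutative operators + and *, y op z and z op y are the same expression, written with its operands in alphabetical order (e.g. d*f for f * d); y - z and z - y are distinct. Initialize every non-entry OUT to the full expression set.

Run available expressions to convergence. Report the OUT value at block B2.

Converged values:
  B0:   IN={}   OUT={}
  B1:   IN={}   OUT={a*b}
  B2:   IN={a*b}   OUT={a*b, a+b}
  B3:   IN={a*b}   OUT={}
  B4:   IN={}   OUT={a*b}
  B5:   IN={a*b}   OUT={a*b}

Merge at B2: IN[B2] = OUT[B1] = {a*b}
Applying B2's transfer function to that IN value gives OUT[B2] (row B2 above).

Answer: {a*b, a+b}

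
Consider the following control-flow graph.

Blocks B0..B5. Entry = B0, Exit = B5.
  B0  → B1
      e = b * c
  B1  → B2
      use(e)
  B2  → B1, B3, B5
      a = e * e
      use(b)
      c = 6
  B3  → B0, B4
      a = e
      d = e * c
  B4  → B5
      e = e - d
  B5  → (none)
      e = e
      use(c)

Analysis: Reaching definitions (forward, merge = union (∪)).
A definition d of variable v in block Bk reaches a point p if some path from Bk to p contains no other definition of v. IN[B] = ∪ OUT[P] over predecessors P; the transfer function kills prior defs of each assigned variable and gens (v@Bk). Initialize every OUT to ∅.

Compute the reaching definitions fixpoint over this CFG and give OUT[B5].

Answer: {a@B2, a@B3, c@B2, d@B3, e@B5}

Derivation:
Per-block solution:
  B0:   IN={a@B3, c@B2, d@B3, e@B0}   OUT={a@B3, c@B2, d@B3, e@B0}
  B1:   IN={a@B2, a@B3, c@B2, d@B3, e@B0}   OUT={a@B2, a@B3, c@B2, d@B3, e@B0}
  B2:   IN={a@B2, a@B3, c@B2, d@B3, e@B0}   OUT={a@B2, c@B2, d@B3, e@B0}
  B3:   IN={a@B2, c@B2, d@B3, e@B0}   OUT={a@B3, c@B2, d@B3, e@B0}
  B4:   IN={a@B3, c@B2, d@B3, e@B0}   OUT={a@B3, c@B2, d@B3, e@B4}
  B5:   IN={a@B2, a@B3, c@B2, d@B3, e@B0, e@B4}   OUT={a@B2, a@B3, c@B2, d@B3, e@B5}

Merge at B5: IN[B5] = OUT[B2] ⊔ OUT[B4] = {a@B2, a@B3, c@B2, d@B3, e@B0, e@B4}
Applying B5's transfer function to that IN value gives OUT[B5] (row B5 above).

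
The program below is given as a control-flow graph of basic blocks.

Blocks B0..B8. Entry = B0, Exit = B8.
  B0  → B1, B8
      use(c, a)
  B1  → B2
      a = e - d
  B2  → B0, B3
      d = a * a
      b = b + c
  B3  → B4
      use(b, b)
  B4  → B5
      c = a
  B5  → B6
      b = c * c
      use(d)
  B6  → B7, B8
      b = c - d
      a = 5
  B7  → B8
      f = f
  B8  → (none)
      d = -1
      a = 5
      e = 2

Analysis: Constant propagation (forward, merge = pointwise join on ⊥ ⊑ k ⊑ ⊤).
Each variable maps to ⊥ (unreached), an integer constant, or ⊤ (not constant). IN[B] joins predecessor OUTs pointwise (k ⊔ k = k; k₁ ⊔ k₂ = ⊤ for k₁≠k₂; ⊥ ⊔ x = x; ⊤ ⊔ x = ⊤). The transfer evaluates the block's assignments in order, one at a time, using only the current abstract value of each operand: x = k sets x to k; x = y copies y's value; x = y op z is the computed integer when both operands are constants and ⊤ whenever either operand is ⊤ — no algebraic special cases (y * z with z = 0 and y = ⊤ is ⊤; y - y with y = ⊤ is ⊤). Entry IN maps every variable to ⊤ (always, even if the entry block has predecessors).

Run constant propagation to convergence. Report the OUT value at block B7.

Answer: {a: 5, b: ⊤, c: ⊤, d: ⊤, e: ⊤, f: ⊤}

Derivation:
Per-block solution:
  B0:   IN=(all ⊤)   OUT=(all ⊤)
  B1:   IN=(all ⊤)   OUT=(all ⊤)
  B2:   IN=(all ⊤)   OUT=(all ⊤)
  B3:   IN=(all ⊤)   OUT=(all ⊤)
  B4:   IN=(all ⊤)   OUT=(all ⊤)
  B5:   IN=(all ⊤)   OUT=(all ⊤)
  B6:   IN=(all ⊤)   OUT={a:5; rest ⊤}
  B7:   IN={a:5; rest ⊤}   OUT={a:5; rest ⊤}
  B8:   IN=(all ⊤)   OUT={a:5, d:-1, e:2; rest ⊤}

Merge at B7: IN[B7] = OUT[B6] = {a: 5, b: ⊤, c: ⊤, d: ⊤, e: ⊤, f: ⊤}
Applying B7's transfer function to that IN value gives OUT[B7] (row B7 above).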